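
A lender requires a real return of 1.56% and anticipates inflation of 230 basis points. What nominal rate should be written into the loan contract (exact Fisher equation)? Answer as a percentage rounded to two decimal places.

3.90%

(1 + i) = (1 + r)(1 + π) = 1.01560 × 1.02300 = 1.0389588
i = 1.0389588 − 1, so the required nominal rate is 3.90%.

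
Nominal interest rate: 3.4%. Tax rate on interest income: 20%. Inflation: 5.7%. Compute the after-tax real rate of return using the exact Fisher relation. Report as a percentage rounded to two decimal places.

-2.82%

After-tax nominal return = 3.4% × (1 − 0.2) = 2.7200%.
1 + r = 1.02720 / 1.05700 = 0.971807
After-tax real rate = 0.971807 − 1 → -2.82%.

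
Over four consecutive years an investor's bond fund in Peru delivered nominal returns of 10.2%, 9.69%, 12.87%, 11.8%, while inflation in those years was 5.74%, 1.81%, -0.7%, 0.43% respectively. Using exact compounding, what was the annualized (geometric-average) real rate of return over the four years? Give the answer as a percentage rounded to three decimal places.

Nominal growth factor = 1.1020 × 1.0969 × 1.1287 × 1.1180 = 1.52534808
Price-level growth factor = 1.0574 × 1.0181 × 0.9930 × 1.0043 = 1.07359988
Real growth factor = 1.52534808 / 1.07359988 = 1.42077892
Annualized real rate = 1.42077892^(1/4) − 1 = 9.1771% → 9.177%.

9.177%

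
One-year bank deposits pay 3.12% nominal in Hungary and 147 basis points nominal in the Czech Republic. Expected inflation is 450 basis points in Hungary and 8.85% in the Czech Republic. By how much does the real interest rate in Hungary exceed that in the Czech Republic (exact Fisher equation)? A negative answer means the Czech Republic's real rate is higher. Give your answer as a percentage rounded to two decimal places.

Hungary: (1 + 0.0312)/(1 + 0.0450) − 1 = -1.3206%
The Czech Republic: (1 + 0.0147)/(1 + 0.0885) − 1 = -6.7800%
Differential = -1.3206% − (-6.7800%) = 5.4594% → 5.46%.

5.46%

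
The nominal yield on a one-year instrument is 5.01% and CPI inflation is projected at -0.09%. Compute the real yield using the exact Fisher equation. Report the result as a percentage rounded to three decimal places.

5.105%

By the Fisher identity, 1 + r = (1 + i)/(1 + π).
1 + r = 1.05010 / 0.99910 = 1.051046
r = 1.051046 − 1 = 5.1046%, i.e. 5.105%.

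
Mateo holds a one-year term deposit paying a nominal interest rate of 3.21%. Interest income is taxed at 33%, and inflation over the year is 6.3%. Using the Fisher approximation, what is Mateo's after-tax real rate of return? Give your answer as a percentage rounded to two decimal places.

After-tax nominal return = 3.21% × (1 − 0.33) = 2.1507%.
r ≈ 2.1507% − 6.3% → -4.15%.

-4.15%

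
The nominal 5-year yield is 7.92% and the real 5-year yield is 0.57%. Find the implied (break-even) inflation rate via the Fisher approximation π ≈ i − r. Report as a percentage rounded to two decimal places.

π ≈ i − r = 7.92% − 0.57% → 7.35%.

7.35%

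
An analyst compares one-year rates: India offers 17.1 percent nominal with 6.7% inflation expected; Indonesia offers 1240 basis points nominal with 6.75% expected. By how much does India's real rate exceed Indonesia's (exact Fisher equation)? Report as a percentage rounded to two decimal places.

4.45%

India: (1 + 0.1710)/(1 + 0.0670) − 1 = 9.7470%
Indonesia: (1 + 0.1240)/(1 + 0.0675) − 1 = 5.2927%
Differential = 9.7470% − 5.2927% = 4.4542% → 4.45%.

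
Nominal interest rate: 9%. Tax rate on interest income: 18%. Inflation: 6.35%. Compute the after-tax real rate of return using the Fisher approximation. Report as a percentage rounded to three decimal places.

1.030%

After-tax nominal return = 9% × (1 − 0.18) = 7.3800%.
r ≈ 7.3800% − 6.35% → 1.030%.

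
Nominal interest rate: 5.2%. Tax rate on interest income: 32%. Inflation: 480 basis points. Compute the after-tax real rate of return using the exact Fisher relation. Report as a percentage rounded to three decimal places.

-1.206%

After-tax nominal return = 5.2% × (1 − 0.32) = 3.5360%.
1 + r = 1.03536 / 1.04800 = 0.987939
After-tax real rate = 0.987939 − 1 → -1.206%.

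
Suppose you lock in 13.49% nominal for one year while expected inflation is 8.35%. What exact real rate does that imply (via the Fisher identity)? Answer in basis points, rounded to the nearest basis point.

474 basis points

By the Fisher identity, 1 + r = (1 + i)/(1 + π).
1 + r = 1.13490 / 1.08350 = 1.047439
r = 1.047439 − 1 = 4.7439%, i.e. 474 basis points.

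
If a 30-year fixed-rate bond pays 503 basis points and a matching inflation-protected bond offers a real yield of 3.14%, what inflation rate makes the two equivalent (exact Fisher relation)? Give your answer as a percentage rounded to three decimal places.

1.832%

(1 + π) = (1 + i)/(1 + r) = 1.05030 / 1.03140 = 1.0183246
Break-even inflation = 1.0183246 − 1 → 1.832%.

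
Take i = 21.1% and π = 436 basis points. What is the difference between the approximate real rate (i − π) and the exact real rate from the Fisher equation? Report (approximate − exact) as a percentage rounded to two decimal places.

0.70%

Approximate: r ≈ 21.100% − 4.360% = 16.7400%
Exact: (1 + 0.2110)/(1 + 0.0436) − 1 = 16.0406%
Error = 16.7400% − 16.0406% = 0.6994% → 0.70%.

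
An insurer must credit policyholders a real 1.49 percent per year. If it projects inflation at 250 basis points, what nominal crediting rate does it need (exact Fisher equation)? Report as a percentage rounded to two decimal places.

4.03%

(1 + i) = (1 + r)(1 + π) = 1.01490 × 1.02500 = 1.0402725
i = 1.0402725 − 1, so the required nominal rate is 4.03%.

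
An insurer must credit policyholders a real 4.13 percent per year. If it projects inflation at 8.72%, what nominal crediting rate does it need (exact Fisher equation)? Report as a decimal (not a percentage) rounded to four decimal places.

0.1321

(1 + i) = (1 + r)(1 + π) = 1.04130 × 1.08720 = 1.13210136
i = 1.13210136 − 1, so the required nominal rate is 0.1321.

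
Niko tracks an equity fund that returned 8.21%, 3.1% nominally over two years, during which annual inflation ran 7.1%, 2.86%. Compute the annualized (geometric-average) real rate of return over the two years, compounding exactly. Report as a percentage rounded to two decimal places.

0.63%

Compound the nominal returns: 1.0821 × 1.0310 = 1.11564510.
Compound inflation: 1.0710 × 1.0286 = 1.10163060.
Deflate: 1.11564510 / 1.10163060 = 1.01272160.
Annualized real rate = 1.01272160^(1/2) − 1 = 0.6341% → 0.63%.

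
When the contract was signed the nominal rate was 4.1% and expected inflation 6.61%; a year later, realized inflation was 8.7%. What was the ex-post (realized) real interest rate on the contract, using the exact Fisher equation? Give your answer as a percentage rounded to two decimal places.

-4.23%

Ex-post: (1 + 0.0410)/(1 + 0.0870) − 1 = -4.2318%
So the realized real rate is -4.23%.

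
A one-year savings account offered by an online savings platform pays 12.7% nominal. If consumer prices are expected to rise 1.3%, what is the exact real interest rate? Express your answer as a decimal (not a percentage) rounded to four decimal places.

By the Fisher equation, 1 + r = (1 + i)/(1 + π).
1 + r = 1.12700 / 1.01300 = 1.112537
r = 1.112537 − 1 = 11.2537%, i.e. 0.1125.

0.1125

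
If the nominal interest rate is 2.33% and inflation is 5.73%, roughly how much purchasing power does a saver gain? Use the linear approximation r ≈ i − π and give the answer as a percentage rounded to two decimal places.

-3.40%

r ≈ i − π = 2.33% − 5.73% = -3.40%.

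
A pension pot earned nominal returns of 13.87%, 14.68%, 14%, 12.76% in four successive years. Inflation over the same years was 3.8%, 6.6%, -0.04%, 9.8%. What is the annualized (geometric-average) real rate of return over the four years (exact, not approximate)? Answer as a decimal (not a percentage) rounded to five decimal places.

Compound the nominal returns: 1.1387 × 1.1468 × 1.1400 × 1.1276 = 1.6786375102.
Compound inflation: 1.0380 × 1.0660 × 0.9996 × 1.0980 = 1.2144598057.
Deflate: 1.6786375102 / 1.2144598057 = 1.3822091948.
Annualized real rate = 1.3822091948^(1/4) − 1 = 8.428499% → 0.08428.

0.08428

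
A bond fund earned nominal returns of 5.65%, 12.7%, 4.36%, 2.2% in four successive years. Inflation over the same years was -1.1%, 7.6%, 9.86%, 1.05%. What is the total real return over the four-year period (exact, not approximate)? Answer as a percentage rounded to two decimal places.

Nominal growth factor = 1.0565 × 1.1270 × 1.0436 × 1.0220 = 1.269926
Price-level growth factor = 0.9890 × 1.0760 × 1.0986 × 1.0105 = 1.181366
Real growth factor = 1.269926 / 1.181366 = 1.074964
Total real return = 1.074964 − 1 → 7.50%.

7.50%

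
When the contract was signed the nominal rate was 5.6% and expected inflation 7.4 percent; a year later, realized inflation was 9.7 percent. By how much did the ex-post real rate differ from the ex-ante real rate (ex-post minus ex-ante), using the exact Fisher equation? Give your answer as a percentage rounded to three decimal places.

Ex-ante: (1 + 0.0560)/(1 + 0.0740) − 1 = -1.67598%
Ex-post: (1 + 0.0560)/(1 + 0.0970) − 1 = -3.73747%
Difference (ex-post − ex-ante) = -2.06149% → -2.061%.

-2.061%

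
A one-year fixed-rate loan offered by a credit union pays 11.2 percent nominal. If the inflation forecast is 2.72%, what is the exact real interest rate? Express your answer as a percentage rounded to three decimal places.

By the Fisher equation, 1 + r = (1 + i)/(1 + π).
1 + r = 1.11200 / 1.02720 = 1.0825545
r = 1.0825545 − 1 = 8.25545%, i.e. 8.255%.

8.255%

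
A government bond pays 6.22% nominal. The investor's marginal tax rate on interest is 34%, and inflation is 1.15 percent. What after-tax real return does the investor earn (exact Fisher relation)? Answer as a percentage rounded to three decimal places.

2.922%

After-tax nominal return = 6.22% × (1 − 0.34) = 4.1052%.
1 + r = 1.041052 / 1.01150 = 1.029216
After-tax real rate = 1.029216 − 1 → 2.922%.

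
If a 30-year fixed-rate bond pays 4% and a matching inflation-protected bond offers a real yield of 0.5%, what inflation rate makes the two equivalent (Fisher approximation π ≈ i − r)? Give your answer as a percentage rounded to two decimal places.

3.50%

π ≈ i − r = 4% − 0.5% → 3.50%.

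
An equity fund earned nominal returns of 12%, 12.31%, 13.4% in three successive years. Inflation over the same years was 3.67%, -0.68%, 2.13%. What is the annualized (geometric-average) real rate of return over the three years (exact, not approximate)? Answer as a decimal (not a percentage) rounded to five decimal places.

Nominal growth factor = 1.1200 × 1.1231 × 1.1340 = 1.42642685
Price-level growth factor = 1.0367 × 0.9932 × 1.0213 = 1.05158199
Real growth factor = 1.42642685 / 1.05158199 = 1.35645804
Annualized real rate = 1.35645804^(1/3) − 1 = 10.6969% → 0.10697.

0.10697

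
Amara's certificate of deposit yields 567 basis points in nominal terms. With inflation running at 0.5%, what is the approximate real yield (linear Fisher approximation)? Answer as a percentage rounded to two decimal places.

r ≈ i − π = 5.67% − 0.5% = 5.17%.

5.17%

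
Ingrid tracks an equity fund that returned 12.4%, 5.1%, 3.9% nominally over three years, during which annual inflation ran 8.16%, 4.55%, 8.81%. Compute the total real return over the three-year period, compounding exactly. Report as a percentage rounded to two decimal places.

Nominal growth factor = 1.1240 × 1.0510 × 1.0390 = 1.227396
Price-level growth factor = 1.0816 × 1.0455 × 1.0881 = 1.230437
Real growth factor = 1.227396 / 1.230437 = 0.997528
Total real return = 0.997528 − 1 → -0.25%.

-0.25%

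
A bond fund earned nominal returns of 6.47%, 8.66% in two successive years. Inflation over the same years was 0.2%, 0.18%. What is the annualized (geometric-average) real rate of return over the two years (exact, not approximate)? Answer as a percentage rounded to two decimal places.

7.36%

Nominal growth factor = 1.0647 × 1.0866 = 1.15690302
Price-level growth factor = 1.0020 × 1.0018 = 1.00380360
Real growth factor = 1.15690302 / 1.00380360 = 1.15251930
Annualized real rate = 1.15251930^(1/2) − 1 = 7.3555% → 7.36%.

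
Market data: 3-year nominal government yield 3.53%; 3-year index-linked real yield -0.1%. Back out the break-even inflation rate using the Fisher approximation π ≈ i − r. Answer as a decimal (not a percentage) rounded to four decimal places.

0.0363

π ≈ i − r = 3.53% − (-0.1%) → 0.0363.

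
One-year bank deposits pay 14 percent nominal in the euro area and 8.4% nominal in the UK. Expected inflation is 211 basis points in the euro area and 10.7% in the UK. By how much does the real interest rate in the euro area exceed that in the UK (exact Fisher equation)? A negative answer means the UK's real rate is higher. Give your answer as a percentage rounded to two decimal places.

13.72%

The euro area: (1 + 0.1400)/(1 + 0.0211) − 1 = 11.6443%
The UK: (1 + 0.0840)/(1 + 0.1070) − 1 = -2.0777%
Differential = 11.6443% − (-2.0777%) = 13.7220% → 13.72%.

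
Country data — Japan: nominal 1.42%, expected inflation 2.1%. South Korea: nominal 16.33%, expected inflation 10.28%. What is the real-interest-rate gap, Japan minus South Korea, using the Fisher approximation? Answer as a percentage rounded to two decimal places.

Japan: 1.42% − 2.1% = -0.680%
South Korea: 16.33% − 10.28% = 6.050%
Differential = -6.730% → -6.73%.

-6.73%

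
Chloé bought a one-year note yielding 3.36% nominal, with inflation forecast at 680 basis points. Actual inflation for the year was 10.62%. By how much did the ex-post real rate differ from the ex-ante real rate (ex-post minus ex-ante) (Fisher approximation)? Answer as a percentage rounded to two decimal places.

Ex-ante: 3.36% − 6.8% = -3.440%
Ex-post: 3.36% − 10.62% = -7.260%
Difference (ex-post − ex-ante) = -3.8200% → -3.82%.

-3.82%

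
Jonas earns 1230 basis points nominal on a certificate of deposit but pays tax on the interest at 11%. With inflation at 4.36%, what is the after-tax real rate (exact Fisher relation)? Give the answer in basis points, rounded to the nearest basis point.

631 basis points

After-tax nominal return = 12.3% × (1 − 0.11) = 10.9470%.
1 + r = 1.10947 / 1.04360 = 1.063118
After-tax real rate = 1.063118 − 1 → 631 basis points.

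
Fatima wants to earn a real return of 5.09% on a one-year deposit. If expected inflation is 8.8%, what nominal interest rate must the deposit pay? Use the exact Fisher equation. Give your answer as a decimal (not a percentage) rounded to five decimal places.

0.14338

(1 + i) = (1 + r)(1 + π) = 1.05090 × 1.08800 = 1.1433792
i = 1.1433792 − 1, so the required nominal rate is 0.14338.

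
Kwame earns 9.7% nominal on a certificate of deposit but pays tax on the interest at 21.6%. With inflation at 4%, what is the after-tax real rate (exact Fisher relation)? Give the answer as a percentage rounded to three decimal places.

3.466%

After-tax nominal return = 9.7% × (1 − 0.216) = 7.6048%.
1 + r = 1.076048 / 1.04000 = 1.034662
After-tax real rate = 1.034662 − 1 → 3.466%.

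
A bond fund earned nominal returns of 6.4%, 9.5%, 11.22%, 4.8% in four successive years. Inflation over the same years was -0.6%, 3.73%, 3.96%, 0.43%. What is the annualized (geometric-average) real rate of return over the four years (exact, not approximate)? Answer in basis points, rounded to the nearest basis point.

598 basis points

Compound the nominal returns: 1.0640 × 1.0950 × 1.1122 × 1.0480 = 1.35800047.
Compound inflation: 0.9940 × 1.0373 × 1.0396 × 1.0043 = 1.07651602.
Deflate: 1.35800047 / 1.07651602 = 1.26147726.
Annualized real rate = 1.26147726^(1/4) − 1 = 5.9790% → 598 basis points.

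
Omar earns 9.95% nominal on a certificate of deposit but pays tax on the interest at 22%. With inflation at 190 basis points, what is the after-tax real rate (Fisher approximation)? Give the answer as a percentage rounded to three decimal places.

5.861%

After-tax nominal return = 9.95% × (1 − 0.22) = 7.7610%.
r ≈ 7.7610% − 1.9% → 5.861%.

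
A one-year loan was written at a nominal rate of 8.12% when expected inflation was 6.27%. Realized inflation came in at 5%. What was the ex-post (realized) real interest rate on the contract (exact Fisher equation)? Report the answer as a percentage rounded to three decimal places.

2.971%

Ex-post: (1 + 0.0812)/(1 + 0.0500) − 1 = 2.9714%
So the realized real rate is 2.971%.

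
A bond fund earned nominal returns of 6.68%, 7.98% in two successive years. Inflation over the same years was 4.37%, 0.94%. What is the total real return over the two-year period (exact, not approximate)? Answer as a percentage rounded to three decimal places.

9.342%

Nominal growth factor = 1.0668 × 1.0798 = 1.151931
Price-level growth factor = 1.0437 × 1.0094 = 1.053511
Real growth factor = 1.151931 / 1.053511 = 1.093421
Total real return = 1.093421 − 1 → 9.342%.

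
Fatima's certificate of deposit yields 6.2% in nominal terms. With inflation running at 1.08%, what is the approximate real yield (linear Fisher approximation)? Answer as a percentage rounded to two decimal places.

r ≈ i − π = 6.2% − 1.08% = 5.12%.

5.12%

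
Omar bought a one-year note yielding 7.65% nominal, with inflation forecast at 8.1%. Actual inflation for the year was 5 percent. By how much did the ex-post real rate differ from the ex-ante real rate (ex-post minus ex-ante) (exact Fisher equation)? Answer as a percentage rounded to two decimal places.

2.94%

Ex-ante: (1 + 0.0765)/(1 + 0.0810) − 1 = -0.4163%
Ex-post: (1 + 0.0765)/(1 + 0.0500) − 1 = 2.5238%
Difference (ex-post − ex-ante) = 2.9401% → 2.94%.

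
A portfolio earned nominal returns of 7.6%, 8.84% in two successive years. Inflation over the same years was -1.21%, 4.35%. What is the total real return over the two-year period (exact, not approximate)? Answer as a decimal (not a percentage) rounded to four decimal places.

0.1360

Compound the nominal returns: 1.0760 × 1.0884 = 1.171118.
Compound inflation: 0.9879 × 1.0435 = 1.030874.
Deflate: 1.171118 / 1.030874 = 1.136045.
Total real return = 1.136045 − 1 → 0.1360.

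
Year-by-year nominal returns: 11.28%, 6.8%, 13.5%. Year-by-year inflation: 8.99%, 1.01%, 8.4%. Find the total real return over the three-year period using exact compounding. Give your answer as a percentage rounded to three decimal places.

Nominal growth factor = 1.1128 × 1.0680 × 1.1350 = 1.348914
Price-level growth factor = 1.0899 × 1.0101 × 1.0840 = 1.193384
Real growth factor = 1.348914 / 1.193384 = 1.130327
Total real return = 1.130327 − 1 → 13.033%.

13.033%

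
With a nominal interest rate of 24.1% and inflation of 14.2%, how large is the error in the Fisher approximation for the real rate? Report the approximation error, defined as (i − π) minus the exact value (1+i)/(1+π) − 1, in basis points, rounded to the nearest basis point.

Approximate: r ≈ 24.100% − 14.200% = 9.9000%
Exact: (1 + 0.2410)/(1 + 0.1420) − 1 = 8.6690%
Error = 9.9000% − 8.6690% = 1.2310% → 123 basis points.

123 basis points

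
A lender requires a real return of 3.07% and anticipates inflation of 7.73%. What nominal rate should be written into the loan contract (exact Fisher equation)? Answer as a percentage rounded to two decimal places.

11.04%

(1 + i) = (1 + r)(1 + π) = 1.03070 × 1.07730 = 1.11037311
i = 1.11037311 − 1, so the required nominal rate is 11.04%.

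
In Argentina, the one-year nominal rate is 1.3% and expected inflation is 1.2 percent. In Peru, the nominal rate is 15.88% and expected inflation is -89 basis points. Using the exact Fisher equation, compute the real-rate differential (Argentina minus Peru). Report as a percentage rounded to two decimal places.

Argentina: (1 + 0.0130)/(1 + 0.0120) − 1 = 0.0988%
Peru: (1 + 0.1588)/(1 − 0.0089) − 1 = 16.9206%
Differential = 0.0988% − 16.9206% = -16.8218% → -16.82%.

-16.82%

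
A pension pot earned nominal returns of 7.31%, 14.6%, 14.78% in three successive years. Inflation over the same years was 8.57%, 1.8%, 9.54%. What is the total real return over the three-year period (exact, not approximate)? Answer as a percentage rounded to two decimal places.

Compound the nominal returns: 1.0731 × 1.1460 × 1.1478 = 1.411533.
Compound inflation: 1.0857 × 1.0180 × 1.0954 = 1.210683.
Deflate: 1.411533 / 1.210683 = 1.165898.
Total real return = 1.165898 − 1 → 16.59%.

16.59%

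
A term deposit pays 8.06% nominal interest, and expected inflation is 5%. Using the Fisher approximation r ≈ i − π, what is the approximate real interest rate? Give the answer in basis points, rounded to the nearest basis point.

306 basis points

r ≈ i − π = 8.06% − 5% = 306 basis points.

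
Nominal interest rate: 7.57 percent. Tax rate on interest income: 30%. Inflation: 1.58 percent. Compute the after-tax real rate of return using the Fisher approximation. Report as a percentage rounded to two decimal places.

3.72%

After-tax nominal return = 7.57% × (1 − 0.3) = 5.2990%.
r ≈ 5.2990% − 1.58% → 3.72%.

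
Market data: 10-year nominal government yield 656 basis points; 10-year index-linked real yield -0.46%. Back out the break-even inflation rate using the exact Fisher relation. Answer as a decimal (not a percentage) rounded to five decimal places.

(1 + π) = (1 + i)/(1 + r) = 1.06560 / 0.99540 = 1.070524
Break-even inflation = 1.070524 − 1 → 0.07052.

0.07052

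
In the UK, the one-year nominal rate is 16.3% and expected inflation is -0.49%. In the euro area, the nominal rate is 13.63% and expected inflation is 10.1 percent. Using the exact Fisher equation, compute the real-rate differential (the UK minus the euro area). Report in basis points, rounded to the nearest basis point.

The UK: (1 + 0.1630)/(1 − 0.0049) − 1 = 16.8727%
The euro area: (1 + 0.1363)/(1 + 0.1010) − 1 = 3.2062%
Differential = 16.8727% − 3.2062% = 13.6665% → 1367 basis points.

1367 basis points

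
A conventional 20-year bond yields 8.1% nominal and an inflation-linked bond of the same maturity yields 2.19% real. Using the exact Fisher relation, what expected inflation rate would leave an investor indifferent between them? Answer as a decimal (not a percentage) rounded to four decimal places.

0.0578

(1 + π) = (1 + i)/(1 + r) = 1.08100 / 1.02190 = 1.057833
Break-even inflation = 1.057833 − 1 → 0.0578.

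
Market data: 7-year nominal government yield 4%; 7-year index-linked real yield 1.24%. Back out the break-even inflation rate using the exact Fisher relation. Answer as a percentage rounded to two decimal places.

(1 + π) = (1 + i)/(1 + r) = 1.04000 / 1.01240 = 1.027262
Break-even inflation = 1.027262 − 1 → 2.73%.

2.73%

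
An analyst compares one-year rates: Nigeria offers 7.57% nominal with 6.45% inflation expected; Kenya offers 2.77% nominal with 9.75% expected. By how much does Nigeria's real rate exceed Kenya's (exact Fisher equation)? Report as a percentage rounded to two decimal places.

Nigeria: (1 + 0.0757)/(1 + 0.0645) − 1 = 1.0521%
Kenya: (1 + 0.0277)/(1 + 0.0975) − 1 = -6.3599%
Differential = 1.0521% − (-6.3599%) = 7.4120% → 7.41%.

7.41%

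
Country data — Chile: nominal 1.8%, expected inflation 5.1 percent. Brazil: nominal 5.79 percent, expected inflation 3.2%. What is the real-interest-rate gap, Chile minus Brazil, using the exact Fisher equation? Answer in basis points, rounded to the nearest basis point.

Chile: (1 + 0.0180)/(1 + 0.0510) − 1 = -3.1399%
Brazil: (1 + 0.0579)/(1 + 0.0320) − 1 = 2.5097%
Differential = -3.1399% − 2.5097% = -5.6496% → -565 basis points.

-565 basis points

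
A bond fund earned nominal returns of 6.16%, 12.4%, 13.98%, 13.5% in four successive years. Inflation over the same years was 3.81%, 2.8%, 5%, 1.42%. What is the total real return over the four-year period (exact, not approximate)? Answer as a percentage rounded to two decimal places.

Nominal growth factor = 1.0616 × 1.1240 × 1.1398 × 1.1350 = 1.543660
Price-level growth factor = 1.0381 × 1.0280 × 1.0500 × 1.0142 = 1.136437
Real growth factor = 1.543660 / 1.136437 = 1.358334
Total real return = 1.358334 − 1 → 35.83%.

35.83%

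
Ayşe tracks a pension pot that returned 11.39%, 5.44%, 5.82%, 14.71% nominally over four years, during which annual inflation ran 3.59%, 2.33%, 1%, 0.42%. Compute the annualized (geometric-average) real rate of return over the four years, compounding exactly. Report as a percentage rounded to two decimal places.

Compound the nominal returns: 1.1139 × 1.0544 × 1.0582 × 1.1471 = 1.42567534.
Compound inflation: 1.0359 × 1.0233 × 1.0100 × 1.0042 = 1.07513351.
Deflate: 1.42567534 / 1.07513351 = 1.32604493.
Annualized real rate = 1.32604493^(1/4) − 1 = 7.3098% → 7.31%.

7.31%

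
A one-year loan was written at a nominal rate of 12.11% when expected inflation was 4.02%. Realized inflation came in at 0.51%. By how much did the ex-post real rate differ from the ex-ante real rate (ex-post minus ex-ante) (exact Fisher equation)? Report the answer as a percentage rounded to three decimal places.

Ex-ante: (1 + 0.1211)/(1 + 0.0402) − 1 = 7.7774%
Ex-post: (1 + 0.1211)/(1 + 0.0051) − 1 = 11.5411%
Difference (ex-post − ex-ante) = 3.7638% → 3.764%.

3.764%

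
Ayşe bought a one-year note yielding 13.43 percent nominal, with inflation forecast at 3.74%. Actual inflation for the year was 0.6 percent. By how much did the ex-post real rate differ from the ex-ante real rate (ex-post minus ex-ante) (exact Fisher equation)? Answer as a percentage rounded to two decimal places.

Ex-ante: (1 + 0.1343)/(1 + 0.0374) − 1 = 9.3407%
Ex-post: (1 + 0.1343)/(1 + 0.0060) − 1 = 12.7535%
Difference (ex-post − ex-ante) = 3.4128% → 3.41%.

3.41%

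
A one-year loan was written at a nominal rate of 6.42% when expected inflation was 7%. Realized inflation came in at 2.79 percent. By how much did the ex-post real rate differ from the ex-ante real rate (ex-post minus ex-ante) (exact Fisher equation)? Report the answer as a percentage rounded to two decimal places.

Ex-ante: (1 + 0.0642)/(1 + 0.0700) − 1 = -0.5421%
Ex-post: (1 + 0.0642)/(1 + 0.0279) − 1 = 3.5315%
Difference (ex-post − ex-ante) = 4.0735% → 4.07%.

4.07%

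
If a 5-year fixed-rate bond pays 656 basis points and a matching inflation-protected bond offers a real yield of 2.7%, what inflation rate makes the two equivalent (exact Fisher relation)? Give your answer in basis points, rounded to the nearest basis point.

(1 + π) = (1 + i)/(1 + r) = 1.06560 / 1.02700 = 1.037585
Break-even inflation = 1.037585 − 1 → 376 basis points.

376 basis points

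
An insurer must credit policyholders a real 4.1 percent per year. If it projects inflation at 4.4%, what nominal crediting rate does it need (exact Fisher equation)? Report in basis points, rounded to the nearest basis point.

(1 + i) = (1 + r)(1 + π) = 1.04100 × 1.04400 = 1.086804
i = 1.086804 − 1, so the required nominal rate is 868 basis points.

868 basis points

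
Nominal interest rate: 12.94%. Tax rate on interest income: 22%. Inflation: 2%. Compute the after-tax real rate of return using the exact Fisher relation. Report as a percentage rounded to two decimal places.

7.93%

After-tax nominal return = 12.94% × (1 − 0.22) = 10.0932%.
1 + r = 1.100932 / 1.02000 = 1.079345
After-tax real rate = 1.079345 − 1 → 7.93%.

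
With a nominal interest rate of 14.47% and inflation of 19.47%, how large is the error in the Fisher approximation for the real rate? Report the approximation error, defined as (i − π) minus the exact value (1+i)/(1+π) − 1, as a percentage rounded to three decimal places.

Approximate: r ≈ 14.470% − 19.470% = -5.0000%
Exact: (1 + 0.1447)/(1 + 0.1947) − 1 = -4.1852%
Error = -5.0000% − (-4.1852%) = -0.8148% → -0.815%.

-0.815%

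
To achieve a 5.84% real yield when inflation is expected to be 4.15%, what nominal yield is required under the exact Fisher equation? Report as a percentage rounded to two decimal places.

10.23%

(1 + i) = (1 + r)(1 + π) = 1.05840 × 1.04150 = 1.1023236
i = 1.1023236 − 1, so the required nominal rate is 10.23%.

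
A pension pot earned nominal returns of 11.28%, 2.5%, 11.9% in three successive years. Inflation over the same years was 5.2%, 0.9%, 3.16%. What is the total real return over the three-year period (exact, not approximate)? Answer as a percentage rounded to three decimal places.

16.561%

Nominal growth factor = 1.1128 × 1.0250 × 1.1190 = 1.276354
Price-level growth factor = 1.0520 × 1.0090 × 1.0316 = 1.095010
Real growth factor = 1.276354 / 1.095010 = 1.165609
Total real return = 1.165609 − 1 → 16.561%.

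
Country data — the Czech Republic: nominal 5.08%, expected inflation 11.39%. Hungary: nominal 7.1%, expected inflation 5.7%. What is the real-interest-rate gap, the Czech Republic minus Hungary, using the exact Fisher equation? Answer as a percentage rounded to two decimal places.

-6.99%

The Czech Republic: (1 + 0.0508)/(1 + 0.1139) − 1 = -5.6648%
Hungary: (1 + 0.0710)/(1 + 0.0570) − 1 = 1.3245%
Differential = -5.6648% − 1.3245% = -6.9893% → -6.99%.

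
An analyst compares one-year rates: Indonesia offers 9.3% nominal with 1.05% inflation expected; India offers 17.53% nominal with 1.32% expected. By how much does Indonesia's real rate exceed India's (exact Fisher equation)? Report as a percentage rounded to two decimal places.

-7.83%

Indonesia: (1 + 0.0930)/(1 + 0.0105) − 1 = 8.1643%
India: (1 + 0.1753)/(1 + 0.0132) − 1 = 15.9988%
Differential = 8.1643% − 15.9988% = -7.8345% → -7.83%.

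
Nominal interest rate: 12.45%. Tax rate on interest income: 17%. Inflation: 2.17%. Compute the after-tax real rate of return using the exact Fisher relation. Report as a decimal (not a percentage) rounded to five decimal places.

0.07990

After-tax nominal return = 12.45% × (1 − 0.17) = 10.3335%.
1 + r = 1.103335 / 1.02170 = 1.079901
After-tax real rate = 1.079901 − 1 → 0.07990.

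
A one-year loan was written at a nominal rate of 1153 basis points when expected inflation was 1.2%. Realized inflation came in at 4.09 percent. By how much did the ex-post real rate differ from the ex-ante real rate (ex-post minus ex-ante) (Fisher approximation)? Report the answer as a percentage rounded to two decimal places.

-2.89%

Ex-ante: 11.53% − 1.2% = 10.330%
Ex-post: 11.53% − 4.09% = 7.440%
Difference (ex-post − ex-ante) = -2.8900% → -2.89%.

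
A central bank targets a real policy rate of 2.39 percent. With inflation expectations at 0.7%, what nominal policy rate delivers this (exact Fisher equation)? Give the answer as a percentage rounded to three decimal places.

(1 + i) = (1 + r)(1 + π) = 1.02390 × 1.00700 = 1.0310673
i = 1.0310673 − 1, so the required nominal rate is 3.107%.

3.107%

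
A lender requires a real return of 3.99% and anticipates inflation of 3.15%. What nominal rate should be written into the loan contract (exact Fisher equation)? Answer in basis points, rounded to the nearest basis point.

(1 + i) = (1 + r)(1 + π) = 1.03990 × 1.03150 = 1.07265685
i = 1.07265685 − 1, so the required nominal rate is 727 basis points.

727 basis points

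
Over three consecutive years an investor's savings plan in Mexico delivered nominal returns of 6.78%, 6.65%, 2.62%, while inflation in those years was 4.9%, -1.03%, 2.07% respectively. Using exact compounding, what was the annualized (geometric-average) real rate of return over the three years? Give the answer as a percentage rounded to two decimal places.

3.32%

Compound the nominal returns: 1.0678 × 1.0665 × 1.0262 = 1.16864549.
Compound inflation: 1.0490 × 0.9897 × 1.0207 = 1.05968594.
Deflate: 1.16864549 / 1.05968594 = 1.10282249.
Annualized real rate = 1.10282249^(1/3) − 1 = 3.3162% → 3.32%.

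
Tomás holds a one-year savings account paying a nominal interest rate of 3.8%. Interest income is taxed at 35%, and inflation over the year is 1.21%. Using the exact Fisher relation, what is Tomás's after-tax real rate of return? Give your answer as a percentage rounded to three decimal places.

After-tax nominal return = 3.8% × (1 − 0.35) = 2.4700%.
1 + r = 1.02470 / 1.01210 = 1.012449
After-tax real rate = 1.012449 − 1 → 1.245%.

1.245%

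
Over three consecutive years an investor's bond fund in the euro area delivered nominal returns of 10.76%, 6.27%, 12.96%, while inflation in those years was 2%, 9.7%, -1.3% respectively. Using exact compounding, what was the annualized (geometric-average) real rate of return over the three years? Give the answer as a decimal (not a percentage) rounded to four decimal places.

0.0638

Nominal growth factor = 1.1076 × 1.0627 × 1.1296 = 1.32959175
Price-level growth factor = 1.0200 × 1.0970 × 0.9870 = 1.10439378
Real growth factor = 1.32959175 / 1.10439378 = 1.20391094
Annualized real rate = 1.20391094^(1/3) − 1 = 6.3812% → 0.0638.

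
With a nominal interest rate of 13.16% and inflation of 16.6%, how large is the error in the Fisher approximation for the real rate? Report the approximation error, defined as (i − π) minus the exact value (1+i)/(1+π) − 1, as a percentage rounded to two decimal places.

Approximate: r ≈ 13.160% − 16.600% = -3.4400%
Exact: (1 + 0.1316)/(1 + 0.1660) − 1 = -2.9503%
Error = -3.4400% − (-2.9503%) = -0.4897% → -0.49%.

-0.49%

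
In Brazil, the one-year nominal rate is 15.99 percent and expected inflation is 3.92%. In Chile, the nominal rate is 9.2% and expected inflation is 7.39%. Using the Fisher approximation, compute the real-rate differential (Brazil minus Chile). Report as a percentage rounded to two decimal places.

10.26%

Brazil: 15.99% − 3.92% = 12.070%
Chile: 9.2% − 7.39% = 1.810%
Differential = 10.260% → 10.26%.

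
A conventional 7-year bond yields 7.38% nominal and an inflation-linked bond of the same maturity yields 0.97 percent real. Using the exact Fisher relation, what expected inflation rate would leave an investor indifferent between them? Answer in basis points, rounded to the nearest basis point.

(1 + π) = (1 + i)/(1 + r) = 1.07380 / 1.00970 = 1.063484
Break-even inflation = 1.063484 − 1 → 635 basis points.

635 basis points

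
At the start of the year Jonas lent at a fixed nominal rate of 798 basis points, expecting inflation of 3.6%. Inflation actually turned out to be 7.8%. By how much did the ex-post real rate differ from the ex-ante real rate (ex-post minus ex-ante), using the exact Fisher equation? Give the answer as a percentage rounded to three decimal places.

-4.061%

Ex-ante: (1 + 0.0798)/(1 + 0.0360) − 1 = 4.2278%
Ex-post: (1 + 0.0798)/(1 + 0.0780) − 1 = 0.1670%
Difference (ex-post − ex-ante) = -4.0608% → -4.061%.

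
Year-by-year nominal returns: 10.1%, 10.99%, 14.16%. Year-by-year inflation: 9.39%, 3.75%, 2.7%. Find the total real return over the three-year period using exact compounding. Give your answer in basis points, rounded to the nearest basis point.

Nominal growth factor = 1.1010 × 1.1099 × 1.1416 = 1.395035
Price-level growth factor = 1.0939 × 1.0375 × 1.0270 = 1.165564
Real growth factor = 1.395035 / 1.165564 = 1.196875
Total real return = 1.196875 − 1 → 1969 basis points.

1969 basis points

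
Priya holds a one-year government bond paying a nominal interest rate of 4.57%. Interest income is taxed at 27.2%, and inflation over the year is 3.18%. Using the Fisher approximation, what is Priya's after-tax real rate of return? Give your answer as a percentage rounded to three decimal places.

After-tax nominal return = 4.57% × (1 − 0.272) = 3.32696%.
r ≈ 3.32696% − 3.18% → 0.147%.

0.147%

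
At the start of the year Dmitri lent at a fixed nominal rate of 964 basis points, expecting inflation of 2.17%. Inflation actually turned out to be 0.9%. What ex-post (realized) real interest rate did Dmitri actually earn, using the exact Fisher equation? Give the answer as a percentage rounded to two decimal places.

Ex-post: (1 + 0.0964)/(1 + 0.0090) − 1 = 8.6620%
So the realized real rate is 8.66%.

8.66%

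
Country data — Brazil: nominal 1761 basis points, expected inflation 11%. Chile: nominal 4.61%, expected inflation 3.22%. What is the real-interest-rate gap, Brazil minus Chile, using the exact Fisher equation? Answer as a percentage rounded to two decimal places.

4.61%

Brazil: (1 + 0.1761)/(1 + 0.1100) − 1 = 5.9550%
Chile: (1 + 0.0461)/(1 + 0.0322) − 1 = 1.3466%
Differential = 5.9550% − 1.3466% = 4.6083% → 4.61%.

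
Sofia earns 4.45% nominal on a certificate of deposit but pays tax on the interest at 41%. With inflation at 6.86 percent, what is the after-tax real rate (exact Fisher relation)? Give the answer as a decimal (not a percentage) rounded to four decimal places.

-0.0396

After-tax nominal return = 4.45% × (1 − 0.41) = 2.6255%.
1 + r = 1.026255 / 1.06860 = 0.960373
After-tax real rate = 0.960373 − 1 → -0.0396.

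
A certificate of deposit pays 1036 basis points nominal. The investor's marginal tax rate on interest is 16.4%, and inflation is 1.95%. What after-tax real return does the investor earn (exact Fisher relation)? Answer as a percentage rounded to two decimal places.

6.58%

After-tax nominal return = 10.36% × (1 − 0.164) = 8.66096%.
1 + r = 1.0866096 / 1.01950 = 1.065826
After-tax real rate = 1.065826 − 1 → 6.58%.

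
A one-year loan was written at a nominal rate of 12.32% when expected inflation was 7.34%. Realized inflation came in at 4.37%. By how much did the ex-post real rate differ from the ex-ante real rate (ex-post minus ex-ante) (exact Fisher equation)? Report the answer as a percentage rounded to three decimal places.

2.978%

Ex-ante: (1 + 0.1232)/(1 + 0.0734) − 1 = 4.6395%
Ex-post: (1 + 0.1232)/(1 + 0.0437) − 1 = 7.6171%
Difference (ex-post − ex-ante) = 2.9777% → 2.978%.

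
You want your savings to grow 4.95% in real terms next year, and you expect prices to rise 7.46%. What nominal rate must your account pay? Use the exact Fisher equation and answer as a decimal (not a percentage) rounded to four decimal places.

(1 + i) = (1 + r)(1 + π) = 1.04950 × 1.07460 = 1.1277927
i = 1.1277927 − 1, so the required nominal rate is 0.1278.

0.1278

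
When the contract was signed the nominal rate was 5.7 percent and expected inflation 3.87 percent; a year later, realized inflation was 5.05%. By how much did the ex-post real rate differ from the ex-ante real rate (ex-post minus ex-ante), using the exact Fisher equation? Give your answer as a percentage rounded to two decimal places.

-1.14%

Ex-ante: (1 + 0.0570)/(1 + 0.0387) − 1 = 1.7618%
Ex-post: (1 + 0.0570)/(1 + 0.0505) − 1 = 0.6188%
Difference (ex-post − ex-ante) = -1.1431% → -1.14%.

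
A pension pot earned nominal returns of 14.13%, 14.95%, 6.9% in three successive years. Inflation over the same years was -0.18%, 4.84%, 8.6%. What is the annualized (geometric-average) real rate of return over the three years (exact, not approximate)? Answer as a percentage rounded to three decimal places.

7.260%

Nominal growth factor = 1.1413 × 1.1495 × 1.0690 = 1.40244713
Price-level growth factor = 0.9982 × 1.0484 × 1.0860 = 1.13651299
Real growth factor = 1.40244713 / 1.13651299 = 1.23399129
Annualized real rate = 1.23399129^(1/3) − 1 = 7.2599% → 7.260%.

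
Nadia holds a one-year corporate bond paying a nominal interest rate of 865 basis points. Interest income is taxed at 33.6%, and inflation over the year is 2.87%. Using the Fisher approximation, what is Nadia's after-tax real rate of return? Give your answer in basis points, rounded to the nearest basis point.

After-tax nominal return = 8.65% × (1 − 0.336) = 5.7436%.
r ≈ 5.7436% − 2.87% → 287 basis points.

287 basis points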